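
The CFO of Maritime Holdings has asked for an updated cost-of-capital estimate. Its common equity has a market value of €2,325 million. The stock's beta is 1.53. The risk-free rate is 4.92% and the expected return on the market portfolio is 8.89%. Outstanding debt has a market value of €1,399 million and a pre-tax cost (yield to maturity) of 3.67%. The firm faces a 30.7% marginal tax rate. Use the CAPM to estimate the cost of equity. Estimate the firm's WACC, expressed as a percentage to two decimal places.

7.82%

Market risk premium = 8.89% − 4.92% = 3.97%.
Cost of equity via CAPM: Re = 4.92% + 1.53 × 3.97% = 10.9941%.
Total capital V = 2325 + 1399 = 3724.
Equity: weight = 2325/3724 = 0.6243; cost = 10.9941%.
Debt: weight = 1399/3724 = 0.3757; after-tax cost = 3.67% × (1 − 30.7%) = 2.5433%.
WACC = 0.6243 × 10.9941% + 0.3757 × 2.5433% = 7.8194%.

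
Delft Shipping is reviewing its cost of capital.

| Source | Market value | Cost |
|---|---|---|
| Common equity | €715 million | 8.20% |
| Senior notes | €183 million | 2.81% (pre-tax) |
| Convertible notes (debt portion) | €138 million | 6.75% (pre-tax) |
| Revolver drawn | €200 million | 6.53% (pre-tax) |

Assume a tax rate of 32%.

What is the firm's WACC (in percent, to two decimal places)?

Total capital V = 715 + 183 + 138 + 200 = 1236.
Equity: weight = 715/1236 = 0.5785; cost = 8.2%.
Senior notes: weight = 183/1236 = 0.1481; after-tax cost = 2.81% × (1 − 32%) = 1.9108%.
Convertible notes (debt portion): weight = 138/1236 = 0.1117; after-tax cost = 6.75% × (1 − 32%) = 4.5900%.
Revolver drawn: weight = 200/1236 = 0.1618; after-tax cost = 6.53% × (1 − 32%) = 4.4404%.
WACC = 0.5785 × 8.2000% + 0.1481 × 1.9108% + 0.1117 × 4.5900% + 0.1618 × 4.4404% = 6.2574%.

6.26%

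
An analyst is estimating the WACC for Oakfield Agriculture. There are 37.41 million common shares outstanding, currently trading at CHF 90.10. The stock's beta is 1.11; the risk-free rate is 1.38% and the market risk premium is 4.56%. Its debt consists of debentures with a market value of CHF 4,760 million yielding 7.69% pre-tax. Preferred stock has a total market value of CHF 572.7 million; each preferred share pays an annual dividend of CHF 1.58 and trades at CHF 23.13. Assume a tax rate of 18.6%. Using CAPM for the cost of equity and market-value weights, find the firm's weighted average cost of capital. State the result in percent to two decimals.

Cost of equity via CAPM: Re = 1.38% + 1.11 × 4.56% = 6.4416%.
Cost of preferred: Rp = 1.58 / 23.13 = 6.8310%.
Market value of equity E = 90.1 × 37.41m = 3370.641m.
Total capital V = 3370.641 + 572.7 + 4760 = 8703.341.
Equity: weight = 3370.641/8703.341 = 0.3873; cost = 6.4416%.
Preferred: weight = 572.7/8703.341 = 0.0658; cost = 6.831%.
Debentures: weight = 4760/8703.341 = 0.5469; after-tax cost = 7.69% × (1 − 18.6%) = 6.2597%.
WACC = 0.3873 × 6.4416% + 0.0658 × 6.8310% + 0.5469 × 6.2597% = 6.3677%.

6.37%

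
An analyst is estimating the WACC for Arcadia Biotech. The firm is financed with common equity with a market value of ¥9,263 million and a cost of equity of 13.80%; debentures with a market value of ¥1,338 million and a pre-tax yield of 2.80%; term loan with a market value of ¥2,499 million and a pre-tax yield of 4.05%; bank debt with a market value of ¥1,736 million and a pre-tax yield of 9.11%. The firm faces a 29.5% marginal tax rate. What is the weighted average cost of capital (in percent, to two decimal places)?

10.03%

Total capital V = 9263 + 1338 + 2499 + 1736 = 14836.
Equity: weight = 9263/14836 = 0.6244; cost = 13.8%.
Debentures: weight = 1338/14836 = 0.0902; after-tax cost = 2.8% × (1 − 29.5%) = 1.9740%.
Term loan: weight = 2499/14836 = 0.1684; after-tax cost = 4.05% × (1 − 29.5%) = 2.8553%.
Bank debt: weight = 1736/14836 = 0.1170; after-tax cost = 9.11% × (1 − 29.5%) = 6.4226%.
WACC = 0.6244 × 13.8000% + 0.0902 × 1.9740% + 0.1684 × 2.8553% + 0.1170 × 6.4226% = 10.0267%.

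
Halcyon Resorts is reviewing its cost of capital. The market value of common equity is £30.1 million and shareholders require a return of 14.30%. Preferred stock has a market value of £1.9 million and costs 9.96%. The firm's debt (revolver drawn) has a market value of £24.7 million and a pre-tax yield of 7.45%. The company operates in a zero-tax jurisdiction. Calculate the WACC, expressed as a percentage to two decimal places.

Total capital V = 30.1 + 1.9 + 24.7 = 56.7.
Equity: weight = 30.1/56.7 = 0.5309; cost = 14.3%.
Preferred: weight = 1.9/56.7 = 0.0335; cost = 9.96%.
Revolver drawn: weight = 24.7/56.7 = 0.4356; after-tax cost = 7.45% × (1 − 0%) = 7.4500%.
WACC = 0.5309 × 14.3000% + 0.0335 × 9.9600% + 0.4356 × 7.4500% = 11.1705%.

11.17%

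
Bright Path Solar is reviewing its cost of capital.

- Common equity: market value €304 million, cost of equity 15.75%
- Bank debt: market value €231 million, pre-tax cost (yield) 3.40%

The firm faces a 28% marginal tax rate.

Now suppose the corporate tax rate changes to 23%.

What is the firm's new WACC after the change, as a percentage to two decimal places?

After the change:
Total capital V = 304 + 231 = 535.
Equity: weight = 304/535 = 0.5682; cost = 15.75%.
Bank debt: weight = 231/535 = 0.4318; after-tax cost = 3.4% × (1 − 23%) = 2.6180%.
WACC = 0.5682 × 15.7500% + 0.4318 × 2.6180% = 10.0799%.

10.08%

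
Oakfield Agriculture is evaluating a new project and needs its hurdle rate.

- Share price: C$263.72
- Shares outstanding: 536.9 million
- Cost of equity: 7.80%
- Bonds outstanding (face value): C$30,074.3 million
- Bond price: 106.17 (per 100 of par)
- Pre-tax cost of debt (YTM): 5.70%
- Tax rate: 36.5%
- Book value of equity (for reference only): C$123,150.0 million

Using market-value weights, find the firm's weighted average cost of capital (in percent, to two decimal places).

7.03%

Market value of equity E = 263.72 × 536.9m = 141591.268m. Market value of debt D = 30074.3m × 106.17/100 = 31929.88431m.
Total capital V = 141591.268 + 31929.88431 = 173521.15231.
Equity: weight = 141591.268/173521.15231 = 0.8160; cost = 7.8%.
Bonds outstanding: weight = 31929.88431/173521.15231 = 0.1840; after-tax cost = 5.7% × (1 − 36.5%) = 3.6195%.
WACC = 0.8160 × 7.8000% + 0.1840 × 3.6195% = 7.0307%.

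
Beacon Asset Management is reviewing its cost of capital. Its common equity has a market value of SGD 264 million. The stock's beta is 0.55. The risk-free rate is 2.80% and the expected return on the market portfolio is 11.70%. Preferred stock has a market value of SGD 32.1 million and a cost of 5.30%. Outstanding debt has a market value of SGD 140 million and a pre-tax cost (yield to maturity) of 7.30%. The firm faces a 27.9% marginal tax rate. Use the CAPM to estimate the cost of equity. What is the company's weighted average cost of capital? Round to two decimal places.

Market risk premium = 11.7% − 2.8% = 8.9%.
Cost of equity via CAPM: Re = 2.8% + 0.55 × 8.9% = 7.6950%.
Total capital V = 264 + 32.1 + 140 = 436.1.
Equity: weight = 264/436.1 = 0.6054; cost = 7.695%.
Preferred: weight = 32.1/436.1 = 0.0736; cost = 5.3%.
Debt: weight = 140/436.1 = 0.3210; after-tax cost = 7.3% × (1 − 27.9%) = 5.2633%.
WACC = 0.6054 × 7.6950% + 0.0736 × 5.3000% + 0.3210 × 5.2633% = 6.7381%.

6.74%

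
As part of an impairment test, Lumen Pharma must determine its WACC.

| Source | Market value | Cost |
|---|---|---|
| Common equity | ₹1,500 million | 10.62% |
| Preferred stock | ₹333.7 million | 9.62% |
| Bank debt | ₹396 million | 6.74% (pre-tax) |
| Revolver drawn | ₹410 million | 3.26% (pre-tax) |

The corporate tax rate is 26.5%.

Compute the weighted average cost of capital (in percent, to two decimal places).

Total capital V = 1500 + 333.7 + 396 + 410 = 2639.7.
Equity: weight = 1500/2639.7 = 0.5682; cost = 10.62%.
Preferred: weight = 333.7/2639.7 = 0.1264; cost = 9.62%.
Bank debt: weight = 396/2639.7 = 0.1500; after-tax cost = 6.74% × (1 − 26.5%) = 4.9539%.
Revolver drawn: weight = 410/2639.7 = 0.1553; after-tax cost = 3.26% × (1 − 26.5%) = 2.3961%.
WACC = 0.5682 × 10.6200% + 0.1264 × 9.6200% + 0.1500 × 4.9539% + 0.1553 × 2.3961% = 8.3662%.

8.37%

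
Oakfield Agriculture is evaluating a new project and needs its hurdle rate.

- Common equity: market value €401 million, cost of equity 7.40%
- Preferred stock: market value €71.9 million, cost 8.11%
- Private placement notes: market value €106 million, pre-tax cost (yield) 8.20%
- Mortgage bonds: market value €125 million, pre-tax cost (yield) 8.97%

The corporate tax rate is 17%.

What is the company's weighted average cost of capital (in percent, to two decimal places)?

Total capital V = 401 + 71.9 + 106 + 125 = 703.9.
Equity: weight = 401/703.9 = 0.5697; cost = 7.4%.
Preferred: weight = 71.9/703.9 = 0.1021; cost = 8.11%.
Private placement notes: weight = 106/703.9 = 0.1506; after-tax cost = 8.2% × (1 − 17%) = 6.8060%.
Mortgage bonds: weight = 125/703.9 = 0.1776; after-tax cost = 8.97% × (1 − 17%) = 7.4451%.
WACC = 0.5697 × 7.4000% + 0.1021 × 8.1100% + 0.1506 × 6.8060% + 0.1776 × 7.4451% = 7.3911%.

7.39%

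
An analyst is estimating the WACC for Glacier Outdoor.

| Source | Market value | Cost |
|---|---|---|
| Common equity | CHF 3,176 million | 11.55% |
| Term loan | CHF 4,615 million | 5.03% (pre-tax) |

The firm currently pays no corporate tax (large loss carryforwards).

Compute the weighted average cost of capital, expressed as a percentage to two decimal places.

7.69%

Total capital V = 3176 + 4615 = 7791.
Equity: weight = 3176/7791 = 0.4076; cost = 11.55%.
Term loan: weight = 4615/7791 = 0.5924; after-tax cost = 5.03% × (1 − 0%) = 5.0300%.
WACC = 0.4076 × 11.5500% + 0.5924 × 5.0300% = 7.6879%.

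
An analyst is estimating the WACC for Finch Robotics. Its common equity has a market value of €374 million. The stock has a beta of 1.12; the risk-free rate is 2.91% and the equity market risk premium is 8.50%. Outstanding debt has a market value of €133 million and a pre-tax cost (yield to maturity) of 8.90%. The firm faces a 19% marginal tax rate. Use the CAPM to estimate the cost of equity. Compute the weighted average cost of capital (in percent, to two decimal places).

11.06%

Cost of equity via CAPM: Re = 2.91% + 1.12 × 8.5% = 12.4300%.
Total capital V = 374 + 133 = 507.
Equity: weight = 374/507 = 0.7377; cost = 12.43%.
Debt: weight = 133/507 = 0.2623; after-tax cost = 8.9% × (1 − 19%) = 7.2090%.
WACC = 0.7377 × 12.4300% + 0.2623 × 7.2090% = 11.0604%.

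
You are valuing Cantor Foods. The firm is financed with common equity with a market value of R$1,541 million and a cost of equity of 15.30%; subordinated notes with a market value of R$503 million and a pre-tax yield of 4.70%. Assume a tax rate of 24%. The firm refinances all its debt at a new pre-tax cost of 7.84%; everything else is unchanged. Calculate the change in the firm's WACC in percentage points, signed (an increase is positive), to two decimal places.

+0.59 pp

Current WACC:
Total capital V = 1541 + 503 = 2044.
Equity: weight = 1541/2044 = 0.7539; cost = 15.3%.
Subordinated notes: weight = 503/2044 = 0.2461; after-tax cost = 4.7% × (1 − 24%) = 3.5720%.
WACC = 0.7539 × 15.3000% + 0.2461 × 3.5720% = 12.4139%.
After the change:
Total capital V = 1541 + 503 = 2044.
Equity: weight = 1541/2044 = 0.7539; cost = 15.3%.
Subordinated notes: weight = 503/2044 = 0.2461; after-tax cost = 7.84% × (1 − 24%) = 5.9584%.
WACC = 0.7539 × 15.3000% + 0.2461 × 5.9584% = 13.0012%.
Change in WACC = 13.0012% − 12.4139% = 0.5873 pp.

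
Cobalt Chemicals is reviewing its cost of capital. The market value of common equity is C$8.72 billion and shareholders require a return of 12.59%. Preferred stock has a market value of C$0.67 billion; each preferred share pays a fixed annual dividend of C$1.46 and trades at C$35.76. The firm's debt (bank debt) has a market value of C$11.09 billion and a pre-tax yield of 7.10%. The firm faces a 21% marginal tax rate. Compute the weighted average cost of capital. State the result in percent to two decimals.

8.53%

Cost of preferred: Rp = 1.46 / 35.76 = 4.0828%.
Total capital V = 8.72 + 0.67 + 11.09 = 20.48.
Equity: weight = 8.72/20.48 = 0.4258; cost = 12.59%.
Preferred: weight = 0.67/20.48 = 0.0327; cost = 4.0828%.
Bank debt: weight = 11.09/20.48 = 0.5415; after-tax cost = 7.1% × (1 − 21%) = 5.6090%.
WACC = 0.4258 × 12.5900% + 0.0327 × 4.0828% + 0.5415 × 5.6090% = 8.5314%.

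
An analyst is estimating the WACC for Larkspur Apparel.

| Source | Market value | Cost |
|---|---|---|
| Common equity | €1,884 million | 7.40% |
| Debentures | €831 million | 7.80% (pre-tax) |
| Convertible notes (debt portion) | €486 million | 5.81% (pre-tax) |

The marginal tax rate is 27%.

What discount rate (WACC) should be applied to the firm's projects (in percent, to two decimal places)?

6.48%

Total capital V = 1884 + 831 + 486 = 3201.
Equity: weight = 1884/3201 = 0.5886; cost = 7.4%.
Debentures: weight = 831/3201 = 0.2596; after-tax cost = 7.8% × (1 − 27%) = 5.6940%.
Convertible notes (debt portion): weight = 486/3201 = 0.1518; after-tax cost = 5.81% × (1 − 27%) = 4.2413%.
WACC = 0.5886 × 7.4000% + 0.2596 × 5.6940% + 0.1518 × 4.2413% = 6.4775%.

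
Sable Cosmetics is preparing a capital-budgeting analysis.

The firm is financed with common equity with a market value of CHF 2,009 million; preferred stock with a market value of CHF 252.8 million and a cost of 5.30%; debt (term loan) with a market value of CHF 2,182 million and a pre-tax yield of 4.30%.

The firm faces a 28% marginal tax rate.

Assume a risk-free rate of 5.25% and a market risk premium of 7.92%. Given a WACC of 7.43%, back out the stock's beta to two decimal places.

0.90

Total capital V = 2009 + 252.8 + 2182 = 4443.8.
Equity weight = 2009/4443.8 = 0.4521.
Preferred weight = 252.8/4443.8 = 0.0569.
Term loan weight = 2182/4443.8 = 0.4910.
Debt contribution = 0.4910 × 4.3% × (1 − 28%) = 1.5202%.
Preferred contribution = 0.0569 × 5.3% = 0.3015%.
Required equity contribution = 7.43% − 1.8217% = 5.6083%  ⇒  Re = 12.4052%.
CAPM: 12.4052% = 5.25% + β × 7.92%  ⇒  β = 0.9034.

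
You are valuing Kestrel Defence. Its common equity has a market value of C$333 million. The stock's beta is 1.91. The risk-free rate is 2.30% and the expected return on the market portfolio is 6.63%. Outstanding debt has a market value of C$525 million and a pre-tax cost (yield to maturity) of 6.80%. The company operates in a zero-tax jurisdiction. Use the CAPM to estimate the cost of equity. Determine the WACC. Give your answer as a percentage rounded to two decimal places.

8.26%

Market risk premium = 6.63% − 2.3% = 4.33%.
Cost of equity via CAPM: Re = 2.3% + 1.91 × 4.33% = 10.5703%.
Total capital V = 333 + 525 = 858.
Equity: weight = 333/858 = 0.3881; cost = 10.5703%.
Debt: weight = 525/858 = 0.6119; after-tax cost = 6.8% × (1 − 0%) = 6.8000%.
WACC = 0.3881 × 10.5703% + 0.6119 × 6.8000% = 8.2633%.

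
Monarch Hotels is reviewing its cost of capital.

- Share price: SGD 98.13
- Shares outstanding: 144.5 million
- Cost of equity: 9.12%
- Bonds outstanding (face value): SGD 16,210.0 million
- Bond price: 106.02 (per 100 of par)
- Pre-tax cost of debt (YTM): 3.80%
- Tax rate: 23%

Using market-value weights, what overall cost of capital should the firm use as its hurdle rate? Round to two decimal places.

Market value of equity E = 98.13 × 144.5m = 14179.785m. Market value of debt D = 16210m × 106.02/100 = 17185.842m.
Total capital V = 14179.785 + 17185.842 = 31365.627.
Equity: weight = 14179.785/31365.627 = 0.4521; cost = 9.12%.
Bonds outstanding: weight = 17185.842/31365.627 = 0.5479; after-tax cost = 3.8% × (1 − 23%) = 2.9260%.
WACC = 0.4521 × 9.1200% + 0.5479 × 2.9260% = 5.7262%.

5.73%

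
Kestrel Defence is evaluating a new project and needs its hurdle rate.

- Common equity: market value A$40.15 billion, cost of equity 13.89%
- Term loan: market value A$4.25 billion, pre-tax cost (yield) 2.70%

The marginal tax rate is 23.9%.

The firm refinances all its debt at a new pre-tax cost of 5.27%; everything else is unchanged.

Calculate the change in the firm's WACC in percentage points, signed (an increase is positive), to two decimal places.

Current WACC:
Total capital V = 40.15 + 4.25 = 44.4.
Equity: weight = 40.15/44.4 = 0.9043; cost = 13.89%.
Term loan: weight = 4.25/44.4 = 0.0957; after-tax cost = 2.7% × (1 − 23.9%) = 2.0547%.
WACC = 0.9043 × 13.8900% + 0.0957 × 2.0547% = 12.7571%.
After the change:
Total capital V = 40.15 + 4.25 = 44.4.
Equity: weight = 40.15/44.4 = 0.9043; cost = 13.89%.
Term loan: weight = 4.25/44.4 = 0.0957; after-tax cost = 5.27% × (1 − 23.9%) = 4.0105%.
WACC = 0.9043 × 13.8900% + 0.0957 × 4.0105% = 12.9443%.
Change in WACC = 12.9443% − 12.7571% = 0.1872 pp.

+0.19 pp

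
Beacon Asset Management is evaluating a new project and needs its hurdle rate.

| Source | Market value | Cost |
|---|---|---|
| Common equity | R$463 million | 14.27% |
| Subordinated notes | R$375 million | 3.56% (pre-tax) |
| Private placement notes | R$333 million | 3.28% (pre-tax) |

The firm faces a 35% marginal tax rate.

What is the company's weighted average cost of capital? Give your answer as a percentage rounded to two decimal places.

Total capital V = 463 + 375 + 333 = 1171.
Equity: weight = 463/1171 = 0.3954; cost = 14.27%.
Subordinated notes: weight = 375/1171 = 0.3202; after-tax cost = 3.56% × (1 − 35%) = 2.3140%.
Private placement notes: weight = 333/1171 = 0.2844; after-tax cost = 3.28% × (1 − 35%) = 2.1320%.
WACC = 0.3954 × 14.2700% + 0.3202 × 2.3140% + 0.2844 × 2.1320% = 6.9895%.

6.99%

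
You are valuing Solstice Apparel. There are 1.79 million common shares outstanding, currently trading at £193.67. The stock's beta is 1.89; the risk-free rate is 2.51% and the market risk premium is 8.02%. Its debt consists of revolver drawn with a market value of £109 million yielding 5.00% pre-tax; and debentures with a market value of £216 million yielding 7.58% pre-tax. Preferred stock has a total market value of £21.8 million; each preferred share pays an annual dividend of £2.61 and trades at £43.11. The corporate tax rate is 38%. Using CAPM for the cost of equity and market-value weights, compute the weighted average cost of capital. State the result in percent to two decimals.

Cost of equity via CAPM: Re = 2.51% + 1.89 × 8.02% = 17.6678%.
Cost of preferred: Rp = 2.61 / 43.11 = 6.0543%.
Market value of equity E = 193.67 × 1.79m = 346.6693m.
Total capital V = 346.6693 + 21.8 + 109 + 216 = 693.4693.
Equity: weight = 346.6693/693.4693 = 0.4999; cost = 17.6678%.
Preferred: weight = 21.8/693.4693 = 0.0314; cost = 6.0543%.
Revolver drawn: weight = 109/693.4693 = 0.1572; after-tax cost = 5% × (1 − 38%) = 3.1000%.
Debentures: weight = 216/693.4693 = 0.3115; after-tax cost = 7.58% × (1 − 38%) = 4.6996%.
WACC = 0.4999 × 17.6678% + 0.0314 × 6.0543% + 0.1572 × 3.1000% + 0.3115 × 4.6996% = 10.9736%.

10.97%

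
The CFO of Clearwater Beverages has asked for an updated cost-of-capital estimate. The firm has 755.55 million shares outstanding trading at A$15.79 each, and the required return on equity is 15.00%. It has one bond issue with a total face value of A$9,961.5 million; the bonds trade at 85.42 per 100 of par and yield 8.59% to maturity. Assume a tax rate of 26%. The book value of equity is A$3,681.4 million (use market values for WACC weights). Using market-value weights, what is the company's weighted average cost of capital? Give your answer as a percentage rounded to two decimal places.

Market value of equity E = 15.79 × 755.55m = 11930.1345m. Market value of debt D = 9961.5m × 85.42/100 = 8509.1133m.
Total capital V = 11930.1345 + 8509.1133 = 20439.2478.
Equity: weight = 11930.1345/20439.2478 = 0.5837; cost = 15%.
Bonds outstanding: weight = 8509.1133/20439.2478 = 0.4163; after-tax cost = 8.59% × (1 − 26%) = 6.3566%.
WACC = 0.5837 × 15.0000% + 0.4163 × 6.3566% = 11.4016%.

11.40%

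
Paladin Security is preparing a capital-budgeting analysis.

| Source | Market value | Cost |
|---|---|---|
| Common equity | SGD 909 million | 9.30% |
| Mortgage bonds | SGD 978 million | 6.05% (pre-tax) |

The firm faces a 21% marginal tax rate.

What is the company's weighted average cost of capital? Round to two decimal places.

Total capital V = 909 + 978 = 1887.
Equity: weight = 909/1887 = 0.4817; cost = 9.3%.
Mortgage bonds: weight = 978/1887 = 0.5183; after-tax cost = 6.05% × (1 − 21%) = 4.7795%.
WACC = 0.4817 × 9.3000% + 0.5183 × 4.7795% = 6.9571%.

6.96%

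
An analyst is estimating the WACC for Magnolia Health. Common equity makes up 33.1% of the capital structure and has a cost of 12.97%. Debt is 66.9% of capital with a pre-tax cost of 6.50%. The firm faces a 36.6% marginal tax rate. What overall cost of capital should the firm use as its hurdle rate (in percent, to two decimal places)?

After-tax cost of debt = 6.5% × (1 − 36.6%) = 4.1210%.
WACC = 0.331 × 12.9700% + 0.669 × 4.1210% = 7.0500%.

7.05%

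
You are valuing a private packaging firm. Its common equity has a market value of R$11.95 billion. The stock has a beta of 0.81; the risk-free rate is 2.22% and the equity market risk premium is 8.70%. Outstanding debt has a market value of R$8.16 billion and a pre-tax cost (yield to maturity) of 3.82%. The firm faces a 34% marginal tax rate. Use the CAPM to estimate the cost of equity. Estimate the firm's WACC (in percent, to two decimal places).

Cost of equity via CAPM: Re = 2.22% + 0.81 × 8.7% = 9.2670%.
Total capital V = 11.95 + 8.16 = 20.11.
Equity: weight = 11.95/20.11 = 0.5942; cost = 9.267%.
Debt: weight = 8.16/20.11 = 0.4058; after-tax cost = 3.82% × (1 − 34%) = 2.5212%.
WACC = 0.5942 × 9.2670% + 0.4058 × 2.5212% = 6.5298%.

6.53%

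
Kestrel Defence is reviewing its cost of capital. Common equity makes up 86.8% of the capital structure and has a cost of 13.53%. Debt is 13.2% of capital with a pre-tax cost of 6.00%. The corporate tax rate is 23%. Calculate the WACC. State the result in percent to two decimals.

After-tax cost of debt = 6% × (1 − 23%) = 4.6200%.
WACC = 0.868 × 13.5300% + 0.132 × 4.6200% = 12.3539%.

12.35%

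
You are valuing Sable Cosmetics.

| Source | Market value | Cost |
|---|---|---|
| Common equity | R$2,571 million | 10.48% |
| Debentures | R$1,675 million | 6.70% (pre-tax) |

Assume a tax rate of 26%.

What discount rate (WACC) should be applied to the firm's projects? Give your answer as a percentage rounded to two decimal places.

Total capital V = 2571 + 1675 = 4246.
Equity: weight = 2571/4246 = 0.6055; cost = 10.48%.
Debentures: weight = 1675/4246 = 0.3945; after-tax cost = 6.7% × (1 − 26%) = 4.9580%.
WACC = 0.6055 × 10.4800% + 0.3945 × 4.9580% = 8.3016%.

8.30%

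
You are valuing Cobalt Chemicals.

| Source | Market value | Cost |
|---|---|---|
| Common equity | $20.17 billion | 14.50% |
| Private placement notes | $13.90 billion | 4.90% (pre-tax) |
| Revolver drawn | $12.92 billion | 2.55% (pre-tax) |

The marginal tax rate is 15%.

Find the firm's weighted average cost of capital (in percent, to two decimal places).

Total capital V = 20.17 + 13.9 + 12.92 = 46.99.
Equity: weight = 20.17/46.99 = 0.4292; cost = 14.5%.
Private placement notes: weight = 13.9/46.99 = 0.2958; after-tax cost = 4.9% × (1 − 15%) = 4.1650%.
Revolver drawn: weight = 12.92/46.99 = 0.2750; after-tax cost = 2.55% × (1 − 15%) = 2.1675%.
WACC = 0.4292 × 14.5000% + 0.2958 × 4.1650% + 0.2750 × 2.1675% = 8.0520%.

8.05%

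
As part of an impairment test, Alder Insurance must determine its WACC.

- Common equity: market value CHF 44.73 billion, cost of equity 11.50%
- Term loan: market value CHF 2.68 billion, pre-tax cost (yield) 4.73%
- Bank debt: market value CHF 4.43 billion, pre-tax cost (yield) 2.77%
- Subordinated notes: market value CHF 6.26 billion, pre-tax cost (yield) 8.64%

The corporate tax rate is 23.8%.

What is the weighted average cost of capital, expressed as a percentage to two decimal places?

Total capital V = 44.73 + 2.68 + 4.43 + 6.26 = 58.1.
Equity: weight = 44.73/58.1 = 0.7699; cost = 11.5%.
Term loan: weight = 2.68/58.1 = 0.0461; after-tax cost = 4.73% × (1 − 23.8%) = 3.6043%.
Bank debt: weight = 4.43/58.1 = 0.0762; after-tax cost = 2.77% × (1 − 23.8%) = 2.1107%.
Subordinated notes: weight = 6.26/58.1 = 0.1077; after-tax cost = 8.64% × (1 − 23.8%) = 6.5837%.
WACC = 0.7699 × 11.5000% + 0.0461 × 3.6043% + 0.0762 × 2.1107% + 0.1077 × 6.5837% = 9.8902%.

9.89%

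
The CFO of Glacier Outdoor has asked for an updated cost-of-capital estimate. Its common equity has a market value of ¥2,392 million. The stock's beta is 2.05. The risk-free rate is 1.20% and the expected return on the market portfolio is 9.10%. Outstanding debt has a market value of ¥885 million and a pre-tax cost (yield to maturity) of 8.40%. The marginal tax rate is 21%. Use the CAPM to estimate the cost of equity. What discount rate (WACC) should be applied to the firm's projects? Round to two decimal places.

14.49%

Market risk premium = 9.1% − 1.2% = 7.9%.
Cost of equity via CAPM: Re = 1.2% + 2.05 × 7.9% = 17.3950%.
Total capital V = 2392 + 885 = 3277.
Equity: weight = 2392/3277 = 0.7299; cost = 17.395%.
Debt: weight = 885/3277 = 0.2701; after-tax cost = 8.4% × (1 − 21%) = 6.6360%.
WACC = 0.7299 × 17.3950% + 0.2701 × 6.6360% = 14.4894%.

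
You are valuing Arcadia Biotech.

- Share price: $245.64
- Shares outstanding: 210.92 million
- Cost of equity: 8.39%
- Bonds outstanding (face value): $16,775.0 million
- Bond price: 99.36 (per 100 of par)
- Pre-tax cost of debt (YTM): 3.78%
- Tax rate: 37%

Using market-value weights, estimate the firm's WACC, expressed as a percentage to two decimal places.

6.93%

Market value of equity E = 245.64 × 210.92m = 51810.3888m. Market value of debt D = 16775m × 99.36/100 = 16667.64m.
Total capital V = 51810.3888 + 16667.64 = 68478.0288.
Equity: weight = 51810.3888/68478.0288 = 0.7566; cost = 8.39%.
Bonds outstanding: weight = 16667.64/68478.0288 = 0.2434; after-tax cost = 3.78% × (1 − 37%) = 2.3814%.
WACC = 0.7566 × 8.3900% + 0.2434 × 2.3814% = 6.9275%.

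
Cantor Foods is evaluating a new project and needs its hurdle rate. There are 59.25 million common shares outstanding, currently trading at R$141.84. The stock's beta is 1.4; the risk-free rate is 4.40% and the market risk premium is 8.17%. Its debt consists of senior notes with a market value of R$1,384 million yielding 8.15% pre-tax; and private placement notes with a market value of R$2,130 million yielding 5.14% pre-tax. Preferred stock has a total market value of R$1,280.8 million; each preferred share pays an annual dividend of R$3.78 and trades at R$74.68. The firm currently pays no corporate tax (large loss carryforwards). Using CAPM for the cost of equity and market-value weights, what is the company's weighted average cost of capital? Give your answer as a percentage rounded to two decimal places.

Cost of equity via CAPM: Re = 4.4% + 1.4 × 8.17% = 15.8380%.
Cost of preferred: Rp = 3.78 / 74.68 = 5.0616%.
Market value of equity E = 141.84 × 59.25m = 8404.02m.
Total capital V = 8404.02 + 1280.8 + 1384 + 2130 = 13198.82.
Equity: weight = 8404.02/13198.82 = 0.6367; cost = 15.838%.
Preferred: weight = 1280.8/13198.82 = 0.0970; cost = 5.0616%.
Senior notes: weight = 1384/13198.82 = 0.1049; after-tax cost = 8.15% × (1 − 0%) = 8.1500%.
Private placement notes: weight = 2130/13198.82 = 0.1614; after-tax cost = 5.14% × (1 − 0%) = 5.1400%.
WACC = 0.6367 × 15.8380% + 0.0970 × 5.0616% + 0.1049 × 8.1500% + 0.1614 × 5.1400% = 12.2597%.

12.26%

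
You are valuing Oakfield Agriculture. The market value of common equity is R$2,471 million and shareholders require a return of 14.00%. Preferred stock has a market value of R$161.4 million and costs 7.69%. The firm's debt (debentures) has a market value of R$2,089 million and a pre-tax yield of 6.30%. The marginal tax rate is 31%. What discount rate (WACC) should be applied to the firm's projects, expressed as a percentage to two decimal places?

Total capital V = 2471 + 161.4 + 2089 = 4721.4.
Equity: weight = 2471/4721.4 = 0.5234; cost = 14%.
Preferred: weight = 161.4/4721.4 = 0.0342; cost = 7.69%.
Debentures: weight = 2089/4721.4 = 0.4425; after-tax cost = 6.3% × (1 − 31%) = 4.3470%.
WACC = 0.5234 × 14.0000% + 0.0342 × 7.6900% + 0.4425 × 4.3470% = 9.5133%.

9.51%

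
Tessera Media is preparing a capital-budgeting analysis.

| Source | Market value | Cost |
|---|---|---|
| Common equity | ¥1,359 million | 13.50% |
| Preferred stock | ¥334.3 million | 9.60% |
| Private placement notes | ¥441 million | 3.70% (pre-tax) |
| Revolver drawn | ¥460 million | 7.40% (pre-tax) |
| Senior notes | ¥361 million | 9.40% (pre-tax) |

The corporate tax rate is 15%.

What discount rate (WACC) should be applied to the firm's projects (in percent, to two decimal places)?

Total capital V = 1359 + 334.3 + 441 + 460 + 361 = 2955.3.
Equity: weight = 1359/2955.3 = 0.4599; cost = 13.5%.
Preferred: weight = 334.3/2955.3 = 0.1131; cost = 9.6%.
Private placement notes: weight = 441/2955.3 = 0.1492; after-tax cost = 3.7% × (1 − 15%) = 3.1450%.
Revolver drawn: weight = 460/2955.3 = 0.1557; after-tax cost = 7.4% × (1 − 15%) = 6.2900%.
Senior notes: weight = 361/2955.3 = 0.1222; after-tax cost = 9.4% × (1 − 15%) = 7.9900%.
WACC = 0.4599 × 13.5000% + 0.1131 × 9.6000% + 0.1492 × 3.1450% + 0.1557 × 6.2900% + 0.1222 × 7.9900% = 9.7183%.

9.72%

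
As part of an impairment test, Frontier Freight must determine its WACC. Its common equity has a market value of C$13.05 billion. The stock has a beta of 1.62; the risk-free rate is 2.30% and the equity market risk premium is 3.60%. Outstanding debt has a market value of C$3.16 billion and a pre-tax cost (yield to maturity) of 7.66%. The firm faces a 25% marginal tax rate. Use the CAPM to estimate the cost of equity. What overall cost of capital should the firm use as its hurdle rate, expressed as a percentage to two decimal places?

7.67%

Cost of equity via CAPM: Re = 2.3% + 1.62 × 3.6% = 8.1320%.
Total capital V = 13.05 + 3.16 = 16.21.
Equity: weight = 13.05/16.21 = 0.8051; cost = 8.132%.
Debt: weight = 3.16/16.21 = 0.1949; after-tax cost = 7.66% × (1 − 25%) = 5.7450%.
WACC = 0.8051 × 8.1320% + 0.1949 × 5.7450% = 7.6667%.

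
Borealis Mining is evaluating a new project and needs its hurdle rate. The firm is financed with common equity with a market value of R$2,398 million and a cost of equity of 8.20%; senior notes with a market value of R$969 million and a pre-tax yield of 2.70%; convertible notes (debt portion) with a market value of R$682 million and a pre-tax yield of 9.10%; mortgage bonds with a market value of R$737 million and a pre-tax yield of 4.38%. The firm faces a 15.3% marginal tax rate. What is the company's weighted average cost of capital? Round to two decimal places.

6.24%

Total capital V = 2398 + 969 + 682 + 737 = 4786.
Equity: weight = 2398/4786 = 0.5010; cost = 8.2%.
Senior notes: weight = 969/4786 = 0.2025; after-tax cost = 2.7% × (1 − 15.3%) = 2.2869%.
Convertible notes (debt portion): weight = 682/4786 = 0.1425; after-tax cost = 9.1% × (1 − 15.3%) = 7.7077%.
Mortgage bonds: weight = 737/4786 = 0.1540; after-tax cost = 4.38% × (1 − 15.3%) = 3.7099%.
WACC = 0.5010 × 8.2000% + 0.2025 × 2.2869% + 0.1425 × 7.7077% + 0.1540 × 3.7099% = 6.2412%.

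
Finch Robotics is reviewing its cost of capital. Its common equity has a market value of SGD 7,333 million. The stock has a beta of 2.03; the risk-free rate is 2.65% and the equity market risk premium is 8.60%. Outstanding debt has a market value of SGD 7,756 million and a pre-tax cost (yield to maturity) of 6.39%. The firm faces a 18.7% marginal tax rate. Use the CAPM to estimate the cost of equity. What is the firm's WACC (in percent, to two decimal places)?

Cost of equity via CAPM: Re = 2.65% + 2.03 × 8.6% = 20.1080%.
Total capital V = 7333 + 7756 = 15089.
Equity: weight = 7333/15089 = 0.4860; cost = 20.108%.
Debt: weight = 7756/15089 = 0.5140; after-tax cost = 6.39% × (1 − 18.7%) = 5.1951%.
WACC = 0.4860 × 20.1080% + 0.5140 × 5.1951% = 12.4425%.

12.44%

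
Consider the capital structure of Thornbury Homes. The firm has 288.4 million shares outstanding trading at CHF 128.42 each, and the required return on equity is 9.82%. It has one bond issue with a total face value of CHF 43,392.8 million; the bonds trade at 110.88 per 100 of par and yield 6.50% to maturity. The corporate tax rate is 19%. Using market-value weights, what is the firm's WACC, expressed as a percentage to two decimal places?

Market value of equity E = 128.42 × 288.4m = 37036.328m. Market value of debt D = 43392.8m × 110.88/100 = 48113.93664m.
Total capital V = 37036.328 + 48113.93664 = 85150.26464.
Equity: weight = 37036.328/85150.26464 = 0.4350; cost = 9.82%.
Bonds outstanding: weight = 48113.93664/85150.26464 = 0.5650; after-tax cost = 6.5% × (1 − 19%) = 5.2650%.
WACC = 0.4350 × 9.8200% + 0.5650 × 5.2650% = 7.2462%.

7.25%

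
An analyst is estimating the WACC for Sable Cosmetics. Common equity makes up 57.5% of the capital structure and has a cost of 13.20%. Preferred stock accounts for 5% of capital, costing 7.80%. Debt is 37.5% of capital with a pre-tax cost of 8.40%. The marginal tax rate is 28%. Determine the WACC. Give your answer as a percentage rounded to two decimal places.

After-tax cost of debt = 8.4% × (1 − 28%) = 6.0480%.
WACC = 0.575 × 13.2000% + 0.050 × 7.8000% + 0.375 × 6.0480% = 10.2480%.

10.25%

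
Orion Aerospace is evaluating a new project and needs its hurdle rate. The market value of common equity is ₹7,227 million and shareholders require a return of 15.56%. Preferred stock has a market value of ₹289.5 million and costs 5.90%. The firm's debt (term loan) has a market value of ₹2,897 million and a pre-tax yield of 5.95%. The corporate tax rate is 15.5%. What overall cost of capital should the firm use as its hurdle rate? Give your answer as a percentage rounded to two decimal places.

12.36%

Total capital V = 7227 + 289.5 + 2897 = 10413.5.
Equity: weight = 7227/10413.5 = 0.6940; cost = 15.56%.
Preferred: weight = 289.5/10413.5 = 0.0278; cost = 5.9%.
Term loan: weight = 2897/10413.5 = 0.2782; after-tax cost = 5.95% × (1 − 15.5%) = 5.0278%.
WACC = 0.6940 × 15.5600% + 0.0278 × 5.9000% + 0.2782 × 5.0278% = 12.3614%.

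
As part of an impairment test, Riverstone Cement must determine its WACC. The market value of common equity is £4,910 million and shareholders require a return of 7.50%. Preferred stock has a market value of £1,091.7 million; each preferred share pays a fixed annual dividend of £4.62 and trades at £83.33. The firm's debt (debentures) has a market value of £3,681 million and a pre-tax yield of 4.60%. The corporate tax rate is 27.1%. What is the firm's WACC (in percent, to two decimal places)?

Cost of preferred: Rp = 4.62 / 83.33 = 5.5442%.
Total capital V = 4910 + 1091.7 + 3681 = 9682.7.
Equity: weight = 4910/9682.7 = 0.5071; cost = 7.5%.
Preferred: weight = 1091.7/9682.7 = 0.1127; cost = 5.5442%.
Debentures: weight = 3681/9682.7 = 0.3802; after-tax cost = 4.6% × (1 − 27.1%) = 3.3534%.
WACC = 0.5071 × 7.5000% + 0.1127 × 5.5442% + 0.3802 × 3.3534% = 5.7031%.

5.70%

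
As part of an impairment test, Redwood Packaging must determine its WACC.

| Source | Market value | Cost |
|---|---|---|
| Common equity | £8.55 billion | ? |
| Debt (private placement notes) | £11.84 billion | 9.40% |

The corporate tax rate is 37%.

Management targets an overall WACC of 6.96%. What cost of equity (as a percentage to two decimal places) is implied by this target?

Total capital V = 8.55 + 11.84 = 20.39.
Equity weight = 8.55/20.39 = 0.4193.
Private placement notes weight = 11.84/20.39 = 0.5807.
Debt contribution = 0.5807 × 9.4% × (1 − 37%) = 3.4388%.
Required equity contribution = 6.96% − 3.4388% = 3.5212%.
Re = 3.5212% / 0.4193 = 8.3974%.

8.40%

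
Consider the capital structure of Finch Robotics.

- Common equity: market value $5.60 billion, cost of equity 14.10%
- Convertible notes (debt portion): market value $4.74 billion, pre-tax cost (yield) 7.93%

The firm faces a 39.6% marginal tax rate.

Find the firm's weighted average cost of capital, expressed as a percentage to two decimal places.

Total capital V = 5.6 + 4.74 = 10.34.
Equity: weight = 5.6/10.34 = 0.5416; cost = 14.1%.
Convertible notes (debt portion): weight = 4.74/10.34 = 0.4584; after-tax cost = 7.93% × (1 − 39.6%) = 4.7897%.
WACC = 0.5416 × 14.1000% + 0.4584 × 4.7897% = 9.8320%.

9.83%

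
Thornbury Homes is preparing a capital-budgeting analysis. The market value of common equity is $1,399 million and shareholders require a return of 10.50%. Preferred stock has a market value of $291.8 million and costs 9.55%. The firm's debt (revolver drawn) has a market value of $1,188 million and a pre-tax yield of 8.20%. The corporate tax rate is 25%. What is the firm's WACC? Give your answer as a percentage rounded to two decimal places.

8.61%

Total capital V = 1399 + 291.8 + 1188 = 2878.8.
Equity: weight = 1399/2878.8 = 0.4860; cost = 10.5%.
Preferred: weight = 291.8/2878.8 = 0.1014; cost = 9.55%.
Revolver drawn: weight = 1188/2878.8 = 0.4127; after-tax cost = 8.2% × (1 − 25%) = 6.1500%.
WACC = 0.4860 × 10.5000% + 0.1014 × 9.5500% + 0.4127 × 6.1500% = 8.6086%.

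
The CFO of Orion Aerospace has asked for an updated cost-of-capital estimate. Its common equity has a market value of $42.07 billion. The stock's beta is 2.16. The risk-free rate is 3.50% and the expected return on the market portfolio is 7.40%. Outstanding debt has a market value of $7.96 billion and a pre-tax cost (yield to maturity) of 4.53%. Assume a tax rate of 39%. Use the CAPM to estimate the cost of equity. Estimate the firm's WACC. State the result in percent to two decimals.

10.47%

Market risk premium = 7.4% − 3.5% = 3.9%.
Cost of equity via CAPM: Re = 3.5% + 2.16 × 3.9% = 11.9240%.
Total capital V = 42.07 + 7.96 = 50.03.
Equity: weight = 42.07/50.03 = 0.8409; cost = 11.924%.
Debt: weight = 7.96/50.03 = 0.1591; after-tax cost = 4.53% × (1 − 39%) = 2.7633%.
WACC = 0.8409 × 11.9240% + 0.1591 × 2.7633% = 10.4665%.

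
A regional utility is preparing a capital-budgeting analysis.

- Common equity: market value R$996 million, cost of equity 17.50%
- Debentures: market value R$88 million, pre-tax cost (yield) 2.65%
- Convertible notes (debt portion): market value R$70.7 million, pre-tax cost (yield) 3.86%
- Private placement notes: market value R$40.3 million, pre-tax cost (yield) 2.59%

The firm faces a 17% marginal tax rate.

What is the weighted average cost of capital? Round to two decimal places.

15.01%

Total capital V = 996 + 88 + 70.7 + 40.3 = 1195.
Equity: weight = 996/1195 = 0.8335; cost = 17.5%.
Debentures: weight = 88/1195 = 0.0736; after-tax cost = 2.65% × (1 − 17%) = 2.1995%.
Convertible notes (debt portion): weight = 70.7/1195 = 0.0592; after-tax cost = 3.86% × (1 − 17%) = 3.2038%.
Private placement notes: weight = 40.3/1195 = 0.0337; after-tax cost = 2.59% × (1 − 17%) = 2.1497%.
WACC = 0.8335 × 17.5000% + 0.0736 × 2.1995% + 0.0592 × 3.2038% + 0.0337 × 2.1497% = 15.0098%.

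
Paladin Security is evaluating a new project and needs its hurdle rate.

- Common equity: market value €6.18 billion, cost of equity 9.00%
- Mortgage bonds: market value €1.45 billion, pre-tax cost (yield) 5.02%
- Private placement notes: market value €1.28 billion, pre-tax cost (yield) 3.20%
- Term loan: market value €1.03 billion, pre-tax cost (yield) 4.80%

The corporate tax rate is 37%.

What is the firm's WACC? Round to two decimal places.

6.63%

Total capital V = 6.18 + 1.45 + 1.28 + 1.03 = 9.94.
Equity: weight = 6.18/9.94 = 0.6217; cost = 9%.
Mortgage bonds: weight = 1.45/9.94 = 0.1459; after-tax cost = 5.02% × (1 − 37%) = 3.1626%.
Private placement notes: weight = 1.28/9.94 = 0.1288; after-tax cost = 3.2% × (1 − 37%) = 2.0160%.
Term loan: weight = 1.03/9.94 = 0.1036; after-tax cost = 4.8% × (1 − 37%) = 3.0240%.
WACC = 0.6217 × 9.0000% + 0.1459 × 3.1626% + 0.1288 × 2.0160% + 0.1036 × 3.0240% = 6.6299%.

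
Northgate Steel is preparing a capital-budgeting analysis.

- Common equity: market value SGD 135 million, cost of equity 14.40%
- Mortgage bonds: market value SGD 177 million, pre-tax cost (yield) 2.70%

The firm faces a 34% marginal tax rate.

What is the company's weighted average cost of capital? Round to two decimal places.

Total capital V = 135 + 177 = 312.
Equity: weight = 135/312 = 0.4327; cost = 14.4%.
Mortgage bonds: weight = 177/312 = 0.5673; after-tax cost = 2.7% × (1 − 34%) = 1.7820%.
WACC = 0.4327 × 14.4000% + 0.5673 × 1.7820% = 7.2417%.

7.24%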